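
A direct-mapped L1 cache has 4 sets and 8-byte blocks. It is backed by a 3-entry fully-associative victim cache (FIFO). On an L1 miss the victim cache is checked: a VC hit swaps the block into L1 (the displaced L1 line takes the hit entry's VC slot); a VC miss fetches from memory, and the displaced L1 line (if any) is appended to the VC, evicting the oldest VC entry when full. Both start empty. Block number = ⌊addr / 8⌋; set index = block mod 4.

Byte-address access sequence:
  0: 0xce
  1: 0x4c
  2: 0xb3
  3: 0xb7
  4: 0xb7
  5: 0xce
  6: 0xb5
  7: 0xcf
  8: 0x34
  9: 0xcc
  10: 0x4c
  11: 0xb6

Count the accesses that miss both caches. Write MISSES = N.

0: 0xce (blk 25, set 1) → MISS  vc=[]
1: 0x4c (blk 9, set 1) → MISS  vc=[25]
2: 0xb3 (blk 22, set 2) → MISS  vc=[25]
3: 0xb7 (blk 22, set 2) → L1-HIT  vc=[25]
4: 0xb7 (blk 22, set 2) → L1-HIT  vc=[25]
5: 0xce (blk 25, set 1) → VC-HIT  vc=[9]
6: 0xb5 (blk 22, set 2) → L1-HIT  vc=[9]
7: 0xcf (blk 25, set 1) → L1-HIT  vc=[9]
8: 0x34 (blk 6, set 2) → MISS  vc=[9, 22]
9: 0xcc (blk 25, set 1) → L1-HIT  vc=[9, 22]
10: 0x4c (blk 9, set 1) → VC-HIT  vc=[25, 22]
11: 0xb6 (blk 22, set 2) → VC-HIT  vc=[25, 6]

MISSES = 4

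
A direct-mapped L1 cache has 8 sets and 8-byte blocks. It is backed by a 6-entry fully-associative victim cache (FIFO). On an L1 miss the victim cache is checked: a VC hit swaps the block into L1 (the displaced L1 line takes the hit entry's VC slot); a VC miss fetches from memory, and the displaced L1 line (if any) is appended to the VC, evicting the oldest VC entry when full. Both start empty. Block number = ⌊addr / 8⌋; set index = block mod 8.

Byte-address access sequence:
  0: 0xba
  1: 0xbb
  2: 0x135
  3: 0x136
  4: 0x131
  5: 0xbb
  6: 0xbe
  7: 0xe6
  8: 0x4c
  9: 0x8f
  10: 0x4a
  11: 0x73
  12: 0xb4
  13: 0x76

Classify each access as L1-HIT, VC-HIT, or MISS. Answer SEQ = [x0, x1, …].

SEQ = [MISS, L1-HIT, MISS, L1-HIT, L1-HIT, L1-HIT, L1-HIT, MISS, MISS, MISS, VC-HIT, MISS, MISS, VC-HIT]

0: 0xba (blk 23, set 7) → MISS  vc=[]
1: 0xbb (blk 23, set 7) → L1-HIT  vc=[]
2: 0x135 (blk 38, set 6) → MISS  vc=[]
3: 0x136 (blk 38, set 6) → L1-HIT  vc=[]
4: 0x131 (blk 38, set 6) → L1-HIT  vc=[]
5: 0xbb (blk 23, set 7) → L1-HIT  vc=[]
6: 0xbe (blk 23, set 7) → L1-HIT  vc=[]
7: 0xe6 (blk 28, set 4) → MISS  vc=[]
8: 0x4c (blk 9, set 1) → MISS  vc=[]
9: 0x8f (blk 17, set 1) → MISS  vc=[9]
10: 0x4a (blk 9, set 1) → VC-HIT  vc=[17]
11: 0x73 (blk 14, set 6) → MISS  vc=[17, 38]
12: 0xb4 (blk 22, set 6) → MISS  vc=[17, 38, 14]
13: 0x76 (blk 14, set 6) → VC-HIT  vc=[17, 38, 22]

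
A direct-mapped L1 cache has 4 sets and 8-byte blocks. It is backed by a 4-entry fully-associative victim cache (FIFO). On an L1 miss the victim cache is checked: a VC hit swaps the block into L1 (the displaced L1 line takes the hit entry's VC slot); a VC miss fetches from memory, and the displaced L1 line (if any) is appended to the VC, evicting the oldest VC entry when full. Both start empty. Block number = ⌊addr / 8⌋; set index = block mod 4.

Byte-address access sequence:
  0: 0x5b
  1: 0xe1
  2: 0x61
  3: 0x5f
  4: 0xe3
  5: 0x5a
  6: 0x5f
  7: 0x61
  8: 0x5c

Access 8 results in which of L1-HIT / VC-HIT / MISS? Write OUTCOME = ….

OUTCOME = L1-HIT

0: 0x5b (blk 11, set 3) → MISS  vc=[]
1: 0xe1 (blk 28, set 0) → MISS  vc=[]
2: 0x61 (blk 12, set 0) → MISS  vc=[28]
3: 0x5f (blk 11, set 3) → L1-HIT  vc=[28]
4: 0xe3 (blk 28, set 0) → VC-HIT  vc=[12]
5: 0x5a (blk 11, set 3) → L1-HIT  vc=[12]
6: 0x5f (blk 11, set 3) → L1-HIT  vc=[12]
7: 0x61 (blk 12, set 0) → VC-HIT  vc=[28]
8: 0x5c (blk 11, set 3) → L1-HIT  vc=[28]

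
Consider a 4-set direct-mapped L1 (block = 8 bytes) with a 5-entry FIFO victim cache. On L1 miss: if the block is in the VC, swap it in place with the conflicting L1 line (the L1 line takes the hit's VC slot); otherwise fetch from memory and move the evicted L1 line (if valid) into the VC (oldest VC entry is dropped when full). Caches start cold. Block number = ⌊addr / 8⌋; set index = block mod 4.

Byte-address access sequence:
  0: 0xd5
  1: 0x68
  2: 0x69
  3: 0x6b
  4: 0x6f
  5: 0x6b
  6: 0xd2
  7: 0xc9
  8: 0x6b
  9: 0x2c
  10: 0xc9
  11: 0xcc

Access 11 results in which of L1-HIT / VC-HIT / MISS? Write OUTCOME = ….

  [0] addr=0xd5 blk=26 s=2: MISS | VC []
  [1] addr=0x68 blk=13 s=1: MISS | VC []
  [2] addr=0x69 blk=13 s=1: L1-HIT | VC []
  [3] addr=0x6b blk=13 s=1: L1-HIT | VC []
  [4] addr=0x6f blk=13 s=1: L1-HIT | VC []
  [5] addr=0x6b blk=13 s=1: L1-HIT | VC []
  [6] addr=0xd2 blk=26 s=2: L1-HIT | VC []
  [7] addr=0xc9 blk=25 s=1: MISS | VC [13]
  [8] addr=0x6b blk=13 s=1: VC-HIT | VC [25]
  [9] addr=0x2c blk=5 s=1: MISS | VC [25, 13]
  [10] addr=0xc9 blk=25 s=1: VC-HIT | VC [5, 13]
  [11] addr=0xcc blk=25 s=1: L1-HIT | VC [5, 13]

OUTCOME = L1-HIT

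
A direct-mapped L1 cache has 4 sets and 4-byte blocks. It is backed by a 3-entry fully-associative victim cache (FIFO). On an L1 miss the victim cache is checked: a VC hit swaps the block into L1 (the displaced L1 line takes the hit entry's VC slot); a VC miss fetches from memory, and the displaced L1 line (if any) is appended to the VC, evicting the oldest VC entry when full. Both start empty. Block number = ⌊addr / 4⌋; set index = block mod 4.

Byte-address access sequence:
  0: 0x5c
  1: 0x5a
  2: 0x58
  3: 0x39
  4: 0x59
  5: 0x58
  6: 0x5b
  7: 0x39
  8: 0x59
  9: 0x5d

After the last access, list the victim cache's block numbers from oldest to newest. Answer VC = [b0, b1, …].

VC = [14]

#0 0x5c→b23/s3 MISS; vc=[]
#1 0x5a→b22/s2 MISS; vc=[]
#2 0x58→b22/s2 L1-HIT; vc=[]
#3 0x39→b14/s2 MISS; vc=[22]
#4 0x59→b22/s2 VC-HIT; vc=[14]
#5 0x58→b22/s2 L1-HIT; vc=[14]
#6 0x5b→b22/s2 L1-HIT; vc=[14]
#7 0x39→b14/s2 VC-HIT; vc=[22]
#8 0x59→b22/s2 VC-HIT; vc=[14]
#9 0x5d→b23/s3 L1-HIT; vc=[14]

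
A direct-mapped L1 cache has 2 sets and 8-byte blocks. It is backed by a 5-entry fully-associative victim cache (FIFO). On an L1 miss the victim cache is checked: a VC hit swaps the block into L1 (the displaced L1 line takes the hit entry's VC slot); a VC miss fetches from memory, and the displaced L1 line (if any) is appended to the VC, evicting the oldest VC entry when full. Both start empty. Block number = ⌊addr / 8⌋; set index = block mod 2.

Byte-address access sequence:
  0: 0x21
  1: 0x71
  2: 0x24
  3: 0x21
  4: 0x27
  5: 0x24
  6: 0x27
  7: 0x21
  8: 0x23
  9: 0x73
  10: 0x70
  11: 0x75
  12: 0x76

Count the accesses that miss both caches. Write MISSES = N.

MISSES = 2

0: 0x21 (blk 4, set 0) → MISS  vc=[]
1: 0x71 (blk 14, set 0) → MISS  vc=[4]
2: 0x24 (blk 4, set 0) → VC-HIT  vc=[14]
3: 0x21 (blk 4, set 0) → L1-HIT  vc=[14]
4: 0x27 (blk 4, set 0) → L1-HIT  vc=[14]
5: 0x24 (blk 4, set 0) → L1-HIT  vc=[14]
6: 0x27 (blk 4, set 0) → L1-HIT  vc=[14]
7: 0x21 (blk 4, set 0) → L1-HIT  vc=[14]
8: 0x23 (blk 4, set 0) → L1-HIT  vc=[14]
9: 0x73 (blk 14, set 0) → VC-HIT  vc=[4]
10: 0x70 (blk 14, set 0) → L1-HIT  vc=[4]
11: 0x75 (blk 14, set 0) → L1-HIT  vc=[4]
12: 0x76 (blk 14, set 0) → L1-HIT  vc=[4]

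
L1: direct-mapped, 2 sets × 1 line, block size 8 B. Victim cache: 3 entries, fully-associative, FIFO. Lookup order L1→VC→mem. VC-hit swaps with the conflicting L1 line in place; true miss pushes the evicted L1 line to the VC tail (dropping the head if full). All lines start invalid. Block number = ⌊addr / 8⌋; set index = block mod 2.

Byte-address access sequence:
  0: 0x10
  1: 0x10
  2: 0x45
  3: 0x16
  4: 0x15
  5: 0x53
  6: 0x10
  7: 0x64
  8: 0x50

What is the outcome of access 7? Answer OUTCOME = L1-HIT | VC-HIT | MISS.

OUTCOME = MISS

#0 0x10→b2/s0 MISS; vc=[]
#1 0x10→b2/s0 L1-HIT; vc=[]
#2 0x45→b8/s0 MISS; vc=[2]
#3 0x16→b2/s0 VC-HIT; vc=[8]
#4 0x15→b2/s0 L1-HIT; vc=[8]
#5 0x53→b10/s0 MISS; vc=[8,2]
#6 0x10→b2/s0 VC-HIT; vc=[8,10]
#7 0x64→b12/s0 MISS; vc=[8,10,2]
#8 0x50→b10/s0 VC-HIT; vc=[8,12,2]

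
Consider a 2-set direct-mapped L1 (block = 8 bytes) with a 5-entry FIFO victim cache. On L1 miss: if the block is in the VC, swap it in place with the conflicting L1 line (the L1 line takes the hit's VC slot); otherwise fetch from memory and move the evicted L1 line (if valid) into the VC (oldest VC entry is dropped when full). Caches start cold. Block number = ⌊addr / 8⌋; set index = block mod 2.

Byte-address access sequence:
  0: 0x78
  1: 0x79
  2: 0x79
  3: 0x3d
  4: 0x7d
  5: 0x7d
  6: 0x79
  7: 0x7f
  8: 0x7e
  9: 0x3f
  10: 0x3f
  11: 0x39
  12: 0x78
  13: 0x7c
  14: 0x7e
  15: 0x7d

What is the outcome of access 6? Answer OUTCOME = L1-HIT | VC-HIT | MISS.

OUTCOME = L1-HIT

  [0] addr=0x78 blk=15 s=1: MISS | VC []
  [1] addr=0x79 blk=15 s=1: L1-HIT | VC []
  [2] addr=0x79 blk=15 s=1: L1-HIT | VC []
  [3] addr=0x3d blk=7 s=1: MISS | VC [15]
  [4] addr=0x7d blk=15 s=1: VC-HIT | VC [7]
  [5] addr=0x7d blk=15 s=1: L1-HIT | VC [7]
  [6] addr=0x79 blk=15 s=1: L1-HIT | VC [7]
  [7] addr=0x7f blk=15 s=1: L1-HIT | VC [7]
  [8] addr=0x7e blk=15 s=1: L1-HIT | VC [7]
  [9] addr=0x3f blk=7 s=1: VC-HIT | VC [15]
  [10] addr=0x3f blk=7 s=1: L1-HIT | VC [15]
  [11] addr=0x39 blk=7 s=1: L1-HIT | VC [15]
  [12] addr=0x78 blk=15 s=1: VC-HIT | VC [7]
  [13] addr=0x7c blk=15 s=1: L1-HIT | VC [7]
  [14] addr=0x7e blk=15 s=1: L1-HIT | VC [7]
  [15] addr=0x7d blk=15 s=1: L1-HIT | VC [7]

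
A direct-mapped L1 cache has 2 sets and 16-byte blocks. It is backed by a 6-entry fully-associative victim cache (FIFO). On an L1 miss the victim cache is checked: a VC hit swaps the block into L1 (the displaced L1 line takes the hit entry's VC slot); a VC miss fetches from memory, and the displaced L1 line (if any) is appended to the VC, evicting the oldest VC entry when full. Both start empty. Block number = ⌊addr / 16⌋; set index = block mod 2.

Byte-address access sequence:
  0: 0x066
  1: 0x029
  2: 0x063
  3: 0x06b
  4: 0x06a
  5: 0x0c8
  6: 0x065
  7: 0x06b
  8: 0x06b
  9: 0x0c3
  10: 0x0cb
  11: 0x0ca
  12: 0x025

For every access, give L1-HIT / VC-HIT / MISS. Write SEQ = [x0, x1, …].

0: 0x66 (blk 6, set 0) → MISS  vc=[]
1: 0x29 (blk 2, set 0) → MISS  vc=[6]
2: 0x63 (blk 6, set 0) → VC-HIT  vc=[2]
3: 0x6b (blk 6, set 0) → L1-HIT  vc=[2]
4: 0x6a (blk 6, set 0) → L1-HIT  vc=[2]
5: 0xc8 (blk 12, set 0) → MISS  vc=[2, 6]
6: 0x65 (blk 6, set 0) → VC-HIT  vc=[2, 12]
7: 0x6b (blk 6, set 0) → L1-HIT  vc=[2, 12]
8: 0x6b (blk 6, set 0) → L1-HIT  vc=[2, 12]
9: 0xc3 (blk 12, set 0) → VC-HIT  vc=[2, 6]
10: 0xcb (blk 12, set 0) → L1-HIT  vc=[2, 6]
11: 0xca (blk 12, set 0) → L1-HIT  vc=[2, 6]
12: 0x25 (blk 2, set 0) → VC-HIT  vc=[12, 6]

SEQ = [MISS, MISS, VC-HIT, L1-HIT, L1-HIT, MISS, VC-HIT, L1-HIT, L1-HIT, VC-HIT, L1-HIT, L1-HIT, VC-HIT]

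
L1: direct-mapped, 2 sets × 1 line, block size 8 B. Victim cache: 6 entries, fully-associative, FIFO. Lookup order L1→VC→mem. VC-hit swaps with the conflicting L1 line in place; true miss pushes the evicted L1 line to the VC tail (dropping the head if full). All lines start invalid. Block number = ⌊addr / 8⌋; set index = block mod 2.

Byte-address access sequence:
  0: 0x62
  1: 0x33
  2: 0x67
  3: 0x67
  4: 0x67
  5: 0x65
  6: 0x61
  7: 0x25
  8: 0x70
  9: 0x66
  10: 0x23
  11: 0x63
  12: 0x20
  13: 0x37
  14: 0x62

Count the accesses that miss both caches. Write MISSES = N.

#0 0x62→b12/s0 MISS; vc=[]
#1 0x33→b6/s0 MISS; vc=[12]
#2 0x67→b12/s0 VC-HIT; vc=[6]
#3 0x67→b12/s0 L1-HIT; vc=[6]
#4 0x67→b12/s0 L1-HIT; vc=[6]
#5 0x65→b12/s0 L1-HIT; vc=[6]
#6 0x61→b12/s0 L1-HIT; vc=[6]
#7 0x25→b4/s0 MISS; vc=[6,12]
#8 0x70→b14/s0 MISS; vc=[6,12,4]
#9 0x66→b12/s0 VC-HIT; vc=[6,14,4]
#10 0x23→b4/s0 VC-HIT; vc=[6,14,12]
#11 0x63→b12/s0 VC-HIT; vc=[6,14,4]
#12 0x20→b4/s0 VC-HIT; vc=[6,14,12]
#13 0x37→b6/s0 VC-HIT; vc=[4,14,12]
#14 0x62→b12/s0 VC-HIT; vc=[4,14,6]

MISSES = 4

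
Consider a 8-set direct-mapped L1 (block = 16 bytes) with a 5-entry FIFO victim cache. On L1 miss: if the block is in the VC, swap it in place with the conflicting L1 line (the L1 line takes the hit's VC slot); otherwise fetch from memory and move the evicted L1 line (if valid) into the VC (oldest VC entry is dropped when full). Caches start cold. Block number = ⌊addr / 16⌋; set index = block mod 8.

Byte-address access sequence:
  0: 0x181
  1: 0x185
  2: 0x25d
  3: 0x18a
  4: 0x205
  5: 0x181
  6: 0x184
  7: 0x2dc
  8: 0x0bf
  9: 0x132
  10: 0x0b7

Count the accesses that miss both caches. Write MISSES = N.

MISSES = 6

  [0] addr=0x181 blk=24 s=0: MISS | VC []
  [1] addr=0x185 blk=24 s=0: L1-HIT | VC []
  [2] addr=0x25d blk=37 s=5: MISS | VC []
  [3] addr=0x18a blk=24 s=0: L1-HIT | VC []
  [4] addr=0x205 blk=32 s=0: MISS | VC [24]
  [5] addr=0x181 blk=24 s=0: VC-HIT | VC [32]
  [6] addr=0x184 blk=24 s=0: L1-HIT | VC [32]
  [7] addr=0x2dc blk=45 s=5: MISS | VC [32, 37]
  [8] addr=0xbf blk=11 s=3: MISS | VC [32, 37]
  [9] addr=0x132 blk=19 s=3: MISS | VC [32, 37, 11]
  [10] addr=0xb7 blk=11 s=3: VC-HIT | VC [32, 37, 19]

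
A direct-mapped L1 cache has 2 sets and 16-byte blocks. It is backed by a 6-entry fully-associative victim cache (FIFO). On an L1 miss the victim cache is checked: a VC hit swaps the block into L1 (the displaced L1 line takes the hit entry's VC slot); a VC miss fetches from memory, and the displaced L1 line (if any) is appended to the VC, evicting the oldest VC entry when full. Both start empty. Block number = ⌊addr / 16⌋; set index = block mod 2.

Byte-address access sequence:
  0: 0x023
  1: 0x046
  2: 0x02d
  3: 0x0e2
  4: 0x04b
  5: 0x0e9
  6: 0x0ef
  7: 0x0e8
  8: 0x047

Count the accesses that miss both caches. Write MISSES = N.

MISSES = 3

#0 0x23→b2/s0 MISS; vc=[]
#1 0x46→b4/s0 MISS; vc=[2]
#2 0x2d→b2/s0 VC-HIT; vc=[4]
#3 0xe2→b14/s0 MISS; vc=[4,2]
#4 0x4b→b4/s0 VC-HIT; vc=[14,2]
#5 0xe9→b14/s0 VC-HIT; vc=[4,2]
#6 0xef→b14/s0 L1-HIT; vc=[4,2]
#7 0xe8→b14/s0 L1-HIT; vc=[4,2]
#8 0x47→b4/s0 VC-HIT; vc=[14,2]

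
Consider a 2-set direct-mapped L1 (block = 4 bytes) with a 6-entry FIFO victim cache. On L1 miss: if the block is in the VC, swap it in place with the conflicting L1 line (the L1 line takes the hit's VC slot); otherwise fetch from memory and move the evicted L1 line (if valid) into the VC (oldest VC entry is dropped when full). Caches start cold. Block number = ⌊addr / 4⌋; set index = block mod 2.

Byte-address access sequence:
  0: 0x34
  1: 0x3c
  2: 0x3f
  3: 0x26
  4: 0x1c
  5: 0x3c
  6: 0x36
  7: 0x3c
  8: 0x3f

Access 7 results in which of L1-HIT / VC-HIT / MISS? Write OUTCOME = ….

OUTCOME = VC-HIT

  [0] addr=0x34 blk=13 s=1: MISS | VC []
  [1] addr=0x3c blk=15 s=1: MISS | VC [13]
  [2] addr=0x3f blk=15 s=1: L1-HIT | VC [13]
  [3] addr=0x26 blk=9 s=1: MISS | VC [13, 15]
  [4] addr=0x1c blk=7 s=1: MISS | VC [13, 15, 9]
  [5] addr=0x3c blk=15 s=1: VC-HIT | VC [13, 7, 9]
  [6] addr=0x36 blk=13 s=1: VC-HIT | VC [15, 7, 9]
  [7] addr=0x3c blk=15 s=1: VC-HIT | VC [13, 7, 9]
  [8] addr=0x3f blk=15 s=1: L1-HIT | VC [13, 7, 9]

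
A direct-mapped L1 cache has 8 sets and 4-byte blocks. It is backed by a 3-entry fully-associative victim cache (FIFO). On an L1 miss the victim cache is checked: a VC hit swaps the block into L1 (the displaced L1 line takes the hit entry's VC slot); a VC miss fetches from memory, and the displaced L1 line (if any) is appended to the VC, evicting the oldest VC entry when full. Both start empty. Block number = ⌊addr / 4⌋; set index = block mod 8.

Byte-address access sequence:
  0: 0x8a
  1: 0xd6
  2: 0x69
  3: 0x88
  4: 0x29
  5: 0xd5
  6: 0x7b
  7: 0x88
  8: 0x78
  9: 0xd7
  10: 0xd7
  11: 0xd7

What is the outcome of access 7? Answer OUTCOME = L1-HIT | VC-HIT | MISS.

0: 0x8a (blk 34, set 2) → MISS  vc=[]
1: 0xd6 (blk 53, set 5) → MISS  vc=[]
2: 0x69 (blk 26, set 2) → MISS  vc=[34]
3: 0x88 (blk 34, set 2) → VC-HIT  vc=[26]
4: 0x29 (blk 10, set 2) → MISS  vc=[26, 34]
5: 0xd5 (blk 53, set 5) → L1-HIT  vc=[26, 34]
6: 0x7b (blk 30, set 6) → MISS  vc=[26, 34]
7: 0x88 (blk 34, set 2) → VC-HIT  vc=[26, 10]
8: 0x78 (blk 30, set 6) → L1-HIT  vc=[26, 10]
9: 0xd7 (blk 53, set 5) → L1-HIT  vc=[26, 10]
10: 0xd7 (blk 53, set 5) → L1-HIT  vc=[26, 10]
11: 0xd7 (blk 53, set 5) → L1-HIT  vc=[26, 10]

OUTCOME = VC-HIT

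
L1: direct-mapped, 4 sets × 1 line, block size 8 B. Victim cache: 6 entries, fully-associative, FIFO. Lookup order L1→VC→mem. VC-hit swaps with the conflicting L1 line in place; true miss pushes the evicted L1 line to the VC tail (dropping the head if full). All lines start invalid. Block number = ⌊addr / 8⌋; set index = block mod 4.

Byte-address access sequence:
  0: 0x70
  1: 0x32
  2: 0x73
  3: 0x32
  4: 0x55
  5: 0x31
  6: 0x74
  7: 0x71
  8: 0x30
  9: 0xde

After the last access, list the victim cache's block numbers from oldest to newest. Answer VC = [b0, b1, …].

VC = [14, 10]

0: 0x70 (blk 14, set 2) → MISS  vc=[]
1: 0x32 (blk 6, set 2) → MISS  vc=[14]
2: 0x73 (blk 14, set 2) → VC-HIT  vc=[6]
3: 0x32 (blk 6, set 2) → VC-HIT  vc=[14]
4: 0x55 (blk 10, set 2) → MISS  vc=[14, 6]
5: 0x31 (blk 6, set 2) → VC-HIT  vc=[14, 10]
6: 0x74 (blk 14, set 2) → VC-HIT  vc=[6, 10]
7: 0x71 (blk 14, set 2) → L1-HIT  vc=[6, 10]
8: 0x30 (blk 6, set 2) → VC-HIT  vc=[14, 10]
9: 0xde (blk 27, set 3) → MISS  vc=[14, 10]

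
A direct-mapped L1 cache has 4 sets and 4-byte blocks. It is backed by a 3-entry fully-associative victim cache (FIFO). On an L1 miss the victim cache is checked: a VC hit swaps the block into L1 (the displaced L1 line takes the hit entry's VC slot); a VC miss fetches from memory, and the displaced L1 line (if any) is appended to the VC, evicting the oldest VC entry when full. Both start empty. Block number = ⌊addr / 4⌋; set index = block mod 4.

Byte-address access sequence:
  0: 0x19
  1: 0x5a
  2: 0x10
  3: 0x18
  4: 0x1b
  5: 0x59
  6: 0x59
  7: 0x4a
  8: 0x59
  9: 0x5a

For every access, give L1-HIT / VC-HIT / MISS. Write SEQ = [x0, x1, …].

  [0] addr=0x19 blk=6 s=2: MISS | VC []
  [1] addr=0x5a blk=22 s=2: MISS | VC [6]
  [2] addr=0x10 blk=4 s=0: MISS | VC [6]
  [3] addr=0x18 blk=6 s=2: VC-HIT | VC [22]
  [4] addr=0x1b blk=6 s=2: L1-HIT | VC [22]
  [5] addr=0x59 blk=22 s=2: VC-HIT | VC [6]
  [6] addr=0x59 blk=22 s=2: L1-HIT | VC [6]
  [7] addr=0x4a blk=18 s=2: MISS | VC [6, 22]
  [8] addr=0x59 blk=22 s=2: VC-HIT | VC [6, 18]
  [9] addr=0x5a blk=22 s=2: L1-HIT | VC [6, 18]

SEQ = [MISS, MISS, MISS, VC-HIT, L1-HIT, VC-HIT, L1-HIT, MISS, VC-HIT, L1-HIT]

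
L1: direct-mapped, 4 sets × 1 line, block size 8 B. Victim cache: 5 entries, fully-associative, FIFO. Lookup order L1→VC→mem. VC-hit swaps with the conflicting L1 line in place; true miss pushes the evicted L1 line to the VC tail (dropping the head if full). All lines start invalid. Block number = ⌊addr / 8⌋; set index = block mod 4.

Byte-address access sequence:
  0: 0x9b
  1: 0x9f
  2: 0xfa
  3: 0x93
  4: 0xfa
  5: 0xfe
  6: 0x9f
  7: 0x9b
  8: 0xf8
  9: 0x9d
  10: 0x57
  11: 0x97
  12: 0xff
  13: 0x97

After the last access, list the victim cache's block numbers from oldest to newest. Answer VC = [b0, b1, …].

VC = [19, 10]

  [0] addr=0x9b blk=19 s=3: MISS | VC []
  [1] addr=0x9f blk=19 s=3: L1-HIT | VC []
  [2] addr=0xfa blk=31 s=3: MISS | VC [19]
  [3] addr=0x93 blk=18 s=2: MISS | VC [19]
  [4] addr=0xfa blk=31 s=3: L1-HIT | VC [19]
  [5] addr=0xfe blk=31 s=3: L1-HIT | VC [19]
  [6] addr=0x9f blk=19 s=3: VC-HIT | VC [31]
  [7] addr=0x9b blk=19 s=3: L1-HIT | VC [31]
  [8] addr=0xf8 blk=31 s=3: VC-HIT | VC [19]
  [9] addr=0x9d blk=19 s=3: VC-HIT | VC [31]
  [10] addr=0x57 blk=10 s=2: MISS | VC [31, 18]
  [11] addr=0x97 blk=18 s=2: VC-HIT | VC [31, 10]
  [12] addr=0xff blk=31 s=3: VC-HIT | VC [19, 10]
  [13] addr=0x97 blk=18 s=2: L1-HIT | VC [19, 10]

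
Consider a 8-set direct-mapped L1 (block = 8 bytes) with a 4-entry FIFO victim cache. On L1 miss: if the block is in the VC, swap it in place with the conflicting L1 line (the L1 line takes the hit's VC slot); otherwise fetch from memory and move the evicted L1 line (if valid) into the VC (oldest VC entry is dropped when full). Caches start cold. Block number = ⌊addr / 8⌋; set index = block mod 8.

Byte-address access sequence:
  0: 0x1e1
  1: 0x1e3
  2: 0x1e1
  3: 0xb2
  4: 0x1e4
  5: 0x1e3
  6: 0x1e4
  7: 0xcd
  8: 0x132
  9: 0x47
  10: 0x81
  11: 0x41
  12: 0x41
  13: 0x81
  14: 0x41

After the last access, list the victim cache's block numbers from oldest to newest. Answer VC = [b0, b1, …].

VC = [22, 16]

  [0] addr=0x1e1 blk=60 s=4: MISS | VC []
  [1] addr=0x1e3 blk=60 s=4: L1-HIT | VC []
  [2] addr=0x1e1 blk=60 s=4: L1-HIT | VC []
  [3] addr=0xb2 blk=22 s=6: MISS | VC []
  [4] addr=0x1e4 blk=60 s=4: L1-HIT | VC []
  [5] addr=0x1e3 blk=60 s=4: L1-HIT | VC []
  [6] addr=0x1e4 blk=60 s=4: L1-HIT | VC []
  [7] addr=0xcd blk=25 s=1: MISS | VC []
  [8] addr=0x132 blk=38 s=6: MISS | VC [22]
  [9] addr=0x47 blk=8 s=0: MISS | VC [22]
  [10] addr=0x81 blk=16 s=0: MISS | VC [22, 8]
  [11] addr=0x41 blk=8 s=0: VC-HIT | VC [22, 16]
  [12] addr=0x41 blk=8 s=0: L1-HIT | VC [22, 16]
  [13] addr=0x81 blk=16 s=0: VC-HIT | VC [22, 8]
  [14] addr=0x41 blk=8 s=0: VC-HIT | VC [22, 16]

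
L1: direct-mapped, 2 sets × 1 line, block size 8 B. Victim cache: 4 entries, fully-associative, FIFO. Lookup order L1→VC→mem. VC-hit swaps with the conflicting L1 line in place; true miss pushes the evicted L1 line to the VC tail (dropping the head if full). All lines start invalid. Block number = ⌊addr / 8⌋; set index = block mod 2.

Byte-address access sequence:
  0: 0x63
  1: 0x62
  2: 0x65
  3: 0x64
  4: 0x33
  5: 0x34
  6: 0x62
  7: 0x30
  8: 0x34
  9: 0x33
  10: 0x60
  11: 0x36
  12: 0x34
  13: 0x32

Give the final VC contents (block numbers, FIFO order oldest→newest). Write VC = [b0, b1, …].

VC = [12]

0: 0x63 (blk 12, set 0) → MISS  vc=[]
1: 0x62 (blk 12, set 0) → L1-HIT  vc=[]
2: 0x65 (blk 12, set 0) → L1-HIT  vc=[]
3: 0x64 (blk 12, set 0) → L1-HIT  vc=[]
4: 0x33 (blk 6, set 0) → MISS  vc=[12]
5: 0x34 (blk 6, set 0) → L1-HIT  vc=[12]
6: 0x62 (blk 12, set 0) → VC-HIT  vc=[6]
7: 0x30 (blk 6, set 0) → VC-HIT  vc=[12]
8: 0x34 (blk 6, set 0) → L1-HIT  vc=[12]
9: 0x33 (blk 6, set 0) → L1-HIT  vc=[12]
10: 0x60 (blk 12, set 0) → VC-HIT  vc=[6]
11: 0x36 (blk 6, set 0) → VC-HIT  vc=[12]
12: 0x34 (blk 6, set 0) → L1-HIT  vc=[12]
13: 0x32 (blk 6, set 0) → L1-HIT  vc=[12]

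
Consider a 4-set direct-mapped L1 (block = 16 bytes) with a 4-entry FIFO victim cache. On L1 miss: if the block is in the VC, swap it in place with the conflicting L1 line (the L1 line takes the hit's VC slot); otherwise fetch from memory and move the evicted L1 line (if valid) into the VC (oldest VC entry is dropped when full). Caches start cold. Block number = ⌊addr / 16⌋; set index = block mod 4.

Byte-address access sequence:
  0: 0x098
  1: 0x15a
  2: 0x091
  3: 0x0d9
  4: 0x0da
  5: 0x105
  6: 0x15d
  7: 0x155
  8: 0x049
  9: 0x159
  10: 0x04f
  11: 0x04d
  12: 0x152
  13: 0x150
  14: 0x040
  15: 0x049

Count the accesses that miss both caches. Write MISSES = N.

  [0] addr=0x98 blk=9 s=1: MISS | VC []
  [1] addr=0x15a blk=21 s=1: MISS | VC [9]
  [2] addr=0x91 blk=9 s=1: VC-HIT | VC [21]
  [3] addr=0xd9 blk=13 s=1: MISS | VC [21, 9]
  [4] addr=0xda blk=13 s=1: L1-HIT | VC [21, 9]
  [5] addr=0x105 blk=16 s=0: MISS | VC [21, 9]
  [6] addr=0x15d blk=21 s=1: VC-HIT | VC [13, 9]
  [7] addr=0x155 blk=21 s=1: L1-HIT | VC [13, 9]
  [8] addr=0x49 blk=4 s=0: MISS | VC [13, 9, 16]
  [9] addr=0x159 blk=21 s=1: L1-HIT | VC [13, 9, 16]
  [10] addr=0x4f blk=4 s=0: L1-HIT | VC [13, 9, 16]
  [11] addr=0x4d blk=4 s=0: L1-HIT | VC [13, 9, 16]
  [12] addr=0x152 blk=21 s=1: L1-HIT | VC [13, 9, 16]
  [13] addr=0x150 blk=21 s=1: L1-HIT | VC [13, 9, 16]
  [14] addr=0x40 blk=4 s=0: L1-HIT | VC [13, 9, 16]
  [15] addr=0x49 blk=4 s=0: L1-HIT | VC [13, 9, 16]

MISSES = 5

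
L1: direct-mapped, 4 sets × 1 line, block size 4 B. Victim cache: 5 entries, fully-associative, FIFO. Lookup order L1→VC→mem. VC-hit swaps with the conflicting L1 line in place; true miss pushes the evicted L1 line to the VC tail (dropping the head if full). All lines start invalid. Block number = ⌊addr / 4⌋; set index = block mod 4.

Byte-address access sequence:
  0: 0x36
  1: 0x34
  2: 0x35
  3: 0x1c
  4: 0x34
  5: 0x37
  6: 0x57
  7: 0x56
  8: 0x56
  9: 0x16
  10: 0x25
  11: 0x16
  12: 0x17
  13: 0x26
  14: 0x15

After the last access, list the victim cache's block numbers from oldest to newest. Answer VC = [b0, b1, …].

  [0] addr=0x36 blk=13 s=1: MISS | VC []
  [1] addr=0x34 blk=13 s=1: L1-HIT | VC []
  [2] addr=0x35 blk=13 s=1: L1-HIT | VC []
  [3] addr=0x1c blk=7 s=3: MISS | VC []
  [4] addr=0x34 blk=13 s=1: L1-HIT | VC []
  [5] addr=0x37 blk=13 s=1: L1-HIT | VC []
  [6] addr=0x57 blk=21 s=1: MISS | VC [13]
  [7] addr=0x56 blk=21 s=1: L1-HIT | VC [13]
  [8] addr=0x56 blk=21 s=1: L1-HIT | VC [13]
  [9] addr=0x16 blk=5 s=1: MISS | VC [13, 21]
  [10] addr=0x25 blk=9 s=1: MISS | VC [13, 21, 5]
  [11] addr=0x16 blk=5 s=1: VC-HIT | VC [13, 21, 9]
  [12] addr=0x17 blk=5 s=1: L1-HIT | VC [13, 21, 9]
  [13] addr=0x26 blk=9 s=1: VC-HIT | VC [13, 21, 5]
  [14] addr=0x15 blk=5 s=1: VC-HIT | VC [13, 21, 9]

VC = [13, 21, 9]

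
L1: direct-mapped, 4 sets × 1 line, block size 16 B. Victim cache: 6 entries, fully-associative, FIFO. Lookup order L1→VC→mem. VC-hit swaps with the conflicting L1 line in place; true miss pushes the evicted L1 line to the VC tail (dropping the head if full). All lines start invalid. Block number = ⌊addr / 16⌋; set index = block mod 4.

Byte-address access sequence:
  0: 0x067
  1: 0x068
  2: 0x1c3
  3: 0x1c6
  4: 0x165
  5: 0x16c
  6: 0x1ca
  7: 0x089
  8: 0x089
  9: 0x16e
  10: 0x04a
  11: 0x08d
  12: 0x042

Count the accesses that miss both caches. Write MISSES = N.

MISSES = 5

#0 0x67→b6/s2 MISS; vc=[]
#1 0x68→b6/s2 L1-HIT; vc=[]
#2 0x1c3→b28/s0 MISS; vc=[]
#3 0x1c6→b28/s0 L1-HIT; vc=[]
#4 0x165→b22/s2 MISS; vc=[6]
#5 0x16c→b22/s2 L1-HIT; vc=[6]
#6 0x1ca→b28/s0 L1-HIT; vc=[6]
#7 0x89→b8/s0 MISS; vc=[6,28]
#8 0x89→b8/s0 L1-HIT; vc=[6,28]
#9 0x16e→b22/s2 L1-HIT; vc=[6,28]
#10 0x4a→b4/s0 MISS; vc=[6,28,8]
#11 0x8d→b8/s0 VC-HIT; vc=[6,28,4]
#12 0x42→b4/s0 VC-HIT; vc=[6,28,8]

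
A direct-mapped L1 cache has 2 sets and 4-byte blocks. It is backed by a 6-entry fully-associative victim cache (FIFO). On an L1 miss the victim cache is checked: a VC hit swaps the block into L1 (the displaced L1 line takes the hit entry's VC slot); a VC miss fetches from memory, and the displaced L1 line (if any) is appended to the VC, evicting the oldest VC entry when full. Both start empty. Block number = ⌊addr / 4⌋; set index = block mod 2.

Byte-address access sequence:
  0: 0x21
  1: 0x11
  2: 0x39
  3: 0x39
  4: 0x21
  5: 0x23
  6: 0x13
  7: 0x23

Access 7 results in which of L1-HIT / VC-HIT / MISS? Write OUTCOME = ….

  [0] addr=0x21 blk=8 s=0: MISS | VC []
  [1] addr=0x11 blk=4 s=0: MISS | VC [8]
  [2] addr=0x39 blk=14 s=0: MISS | VC [8, 4]
  [3] addr=0x39 blk=14 s=0: L1-HIT | VC [8, 4]
  [4] addr=0x21 blk=8 s=0: VC-HIT | VC [14, 4]
  [5] addr=0x23 blk=8 s=0: L1-HIT | VC [14, 4]
  [6] addr=0x13 blk=4 s=0: VC-HIT | VC [14, 8]
  [7] addr=0x23 blk=8 s=0: VC-HIT | VC [14, 4]

OUTCOME = VC-HIT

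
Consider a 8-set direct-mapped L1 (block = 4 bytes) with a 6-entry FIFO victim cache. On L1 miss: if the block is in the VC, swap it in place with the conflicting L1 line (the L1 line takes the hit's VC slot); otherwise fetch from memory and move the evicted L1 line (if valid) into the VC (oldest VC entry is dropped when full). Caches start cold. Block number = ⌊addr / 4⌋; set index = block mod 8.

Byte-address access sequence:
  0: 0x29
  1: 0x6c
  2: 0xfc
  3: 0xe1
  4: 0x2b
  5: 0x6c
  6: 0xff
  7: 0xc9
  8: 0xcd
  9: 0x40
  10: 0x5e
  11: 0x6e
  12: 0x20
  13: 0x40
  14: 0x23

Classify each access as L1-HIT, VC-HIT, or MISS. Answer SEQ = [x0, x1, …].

#0 0x29→b10/s2 MISS; vc=[]
#1 0x6c→b27/s3 MISS; vc=[]
#2 0xfc→b63/s7 MISS; vc=[]
#3 0xe1→b56/s0 MISS; vc=[]
#4 0x2b→b10/s2 L1-HIT; vc=[]
#5 0x6c→b27/s3 L1-HIT; vc=[]
#6 0xff→b63/s7 L1-HIT; vc=[]
#7 0xc9→b50/s2 MISS; vc=[10]
#8 0xcd→b51/s3 MISS; vc=[10,27]
#9 0x40→b16/s0 MISS; vc=[10,27,56]
#10 0x5e→b23/s7 MISS; vc=[10,27,56,63]
#11 0x6e→b27/s3 VC-HIT; vc=[10,51,56,63]
#12 0x20→b8/s0 MISS; vc=[10,51,56,63,16]
#13 0x40→b16/s0 VC-HIT; vc=[10,51,56,63,8]
#14 0x23→b8/s0 VC-HIT; vc=[10,51,56,63,16]

SEQ = [MISS, MISS, MISS, MISS, L1-HIT, L1-HIT, L1-HIT, MISS, MISS, MISS, MISS, VC-HIT, MISS, VC-HIT, VC-HIT]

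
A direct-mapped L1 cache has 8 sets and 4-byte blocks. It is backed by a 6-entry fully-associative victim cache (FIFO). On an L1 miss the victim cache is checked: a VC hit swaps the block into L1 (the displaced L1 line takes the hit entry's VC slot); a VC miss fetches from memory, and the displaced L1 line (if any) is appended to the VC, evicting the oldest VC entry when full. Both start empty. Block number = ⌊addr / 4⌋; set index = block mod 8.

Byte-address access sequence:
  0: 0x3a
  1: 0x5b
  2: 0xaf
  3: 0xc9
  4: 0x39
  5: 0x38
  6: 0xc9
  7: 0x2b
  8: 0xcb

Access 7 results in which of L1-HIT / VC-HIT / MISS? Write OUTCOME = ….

OUTCOME = MISS

  [0] addr=0x3a blk=14 s=6: MISS | VC []
  [1] addr=0x5b blk=22 s=6: MISS | VC [14]
  [2] addr=0xaf blk=43 s=3: MISS | VC [14]
  [3] addr=0xc9 blk=50 s=2: MISS | VC [14]
  [4] addr=0x39 blk=14 s=6: VC-HIT | VC [22]
  [5] addr=0x38 blk=14 s=6: L1-HIT | VC [22]
  [6] addr=0xc9 blk=50 s=2: L1-HIT | VC [22]
  [7] addr=0x2b blk=10 s=2: MISS | VC [22, 50]
  [8] addr=0xcb blk=50 s=2: VC-HIT | VC [22, 10]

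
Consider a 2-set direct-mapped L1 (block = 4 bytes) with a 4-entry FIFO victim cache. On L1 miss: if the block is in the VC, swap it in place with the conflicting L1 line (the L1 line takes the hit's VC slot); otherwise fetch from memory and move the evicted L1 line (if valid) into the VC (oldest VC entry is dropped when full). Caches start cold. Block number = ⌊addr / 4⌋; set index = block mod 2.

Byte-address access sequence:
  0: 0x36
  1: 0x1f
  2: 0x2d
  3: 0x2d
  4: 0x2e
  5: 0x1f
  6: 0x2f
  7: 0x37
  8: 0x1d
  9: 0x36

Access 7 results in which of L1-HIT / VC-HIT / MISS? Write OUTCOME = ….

#0 0x36→b13/s1 MISS; vc=[]
#1 0x1f→b7/s1 MISS; vc=[13]
#2 0x2d→b11/s1 MISS; vc=[13,7]
#3 0x2d→b11/s1 L1-HIT; vc=[13,7]
#4 0x2e→b11/s1 L1-HIT; vc=[13,7]
#5 0x1f→b7/s1 VC-HIT; vc=[13,11]
#6 0x2f→b11/s1 VC-HIT; vc=[13,7]
#7 0x37→b13/s1 VC-HIT; vc=[11,7]
#8 0x1d→b7/s1 VC-HIT; vc=[11,13]
#9 0x36→b13/s1 VC-HIT; vc=[11,7]

OUTCOME = VC-HIT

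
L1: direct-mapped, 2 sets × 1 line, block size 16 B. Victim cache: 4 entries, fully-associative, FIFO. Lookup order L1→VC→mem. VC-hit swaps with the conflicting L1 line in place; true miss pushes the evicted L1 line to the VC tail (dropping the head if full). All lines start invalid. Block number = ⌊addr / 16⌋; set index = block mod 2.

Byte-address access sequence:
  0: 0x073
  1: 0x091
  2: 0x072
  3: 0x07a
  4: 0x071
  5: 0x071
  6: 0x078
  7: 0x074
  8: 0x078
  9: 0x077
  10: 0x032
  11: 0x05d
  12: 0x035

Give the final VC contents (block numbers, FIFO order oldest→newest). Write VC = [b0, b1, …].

#0 0x73→b7/s1 MISS; vc=[]
#1 0x91→b9/s1 MISS; vc=[7]
#2 0x72→b7/s1 VC-HIT; vc=[9]
#3 0x7a→b7/s1 L1-HIT; vc=[9]
#4 0x71→b7/s1 L1-HIT; vc=[9]
#5 0x71→b7/s1 L1-HIT; vc=[9]
#6 0x78→b7/s1 L1-HIT; vc=[9]
#7 0x74→b7/s1 L1-HIT; vc=[9]
#8 0x78→b7/s1 L1-HIT; vc=[9]
#9 0x77→b7/s1 L1-HIT; vc=[9]
#10 0x32→b3/s1 MISS; vc=[9,7]
#11 0x5d→b5/s1 MISS; vc=[9,7,3]
#12 0x35→b3/s1 VC-HIT; vc=[9,7,5]

VC = [9, 7, 5]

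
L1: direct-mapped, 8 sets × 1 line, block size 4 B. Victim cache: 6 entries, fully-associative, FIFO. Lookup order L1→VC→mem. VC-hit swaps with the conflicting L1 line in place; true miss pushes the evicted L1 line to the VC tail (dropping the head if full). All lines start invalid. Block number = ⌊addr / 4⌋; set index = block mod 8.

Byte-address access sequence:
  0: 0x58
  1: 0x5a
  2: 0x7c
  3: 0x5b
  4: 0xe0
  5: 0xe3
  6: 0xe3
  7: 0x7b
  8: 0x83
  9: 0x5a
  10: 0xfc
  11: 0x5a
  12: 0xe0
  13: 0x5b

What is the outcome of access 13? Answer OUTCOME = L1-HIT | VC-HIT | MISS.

OUTCOME = L1-HIT

  [0] addr=0x58 blk=22 s=6: MISS | VC []
  [1] addr=0x5a blk=22 s=6: L1-HIT | VC []
  [2] addr=0x7c blk=31 s=7: MISS | VC []
  [3] addr=0x5b blk=22 s=6: L1-HIT | VC []
  [4] addr=0xe0 blk=56 s=0: MISS | VC []
  [5] addr=0xe3 blk=56 s=0: L1-HIT | VC []
  [6] addr=0xe3 blk=56 s=0: L1-HIT | VC []
  [7] addr=0x7b blk=30 s=6: MISS | VC [22]
  [8] addr=0x83 blk=32 s=0: MISS | VC [22, 56]
  [9] addr=0x5a blk=22 s=6: VC-HIT | VC [30, 56]
  [10] addr=0xfc blk=63 s=7: MISS | VC [30, 56, 31]
  [11] addr=0x5a blk=22 s=6: L1-HIT | VC [30, 56, 31]
  [12] addr=0xe0 blk=56 s=0: VC-HIT | VC [30, 32, 31]
  [13] addr=0x5b blk=22 s=6: L1-HIT | VC [30, 32, 31]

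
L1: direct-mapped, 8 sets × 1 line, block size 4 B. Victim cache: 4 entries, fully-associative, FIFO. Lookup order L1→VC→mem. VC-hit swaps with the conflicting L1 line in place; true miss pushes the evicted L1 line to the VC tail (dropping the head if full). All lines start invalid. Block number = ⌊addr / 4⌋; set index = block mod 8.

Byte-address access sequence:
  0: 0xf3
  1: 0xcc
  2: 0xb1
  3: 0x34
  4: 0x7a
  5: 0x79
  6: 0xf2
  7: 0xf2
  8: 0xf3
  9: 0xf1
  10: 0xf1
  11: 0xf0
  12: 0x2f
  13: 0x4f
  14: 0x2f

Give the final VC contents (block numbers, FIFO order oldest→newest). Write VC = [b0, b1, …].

  [0] addr=0xf3 blk=60 s=4: MISS | VC []
  [1] addr=0xcc blk=51 s=3: MISS | VC []
  [2] addr=0xb1 blk=44 s=4: MISS | VC [60]
  [3] addr=0x34 blk=13 s=5: MISS | VC [60]
  [4] addr=0x7a blk=30 s=6: MISS | VC [60]
  [5] addr=0x79 blk=30 s=6: L1-HIT | VC [60]
  [6] addr=0xf2 blk=60 s=4: VC-HIT | VC [44]
  [7] addr=0xf2 blk=60 s=4: L1-HIT | VC [44]
  [8] addr=0xf3 blk=60 s=4: L1-HIT | VC [44]
  [9] addr=0xf1 blk=60 s=4: L1-HIT | VC [44]
  [10] addr=0xf1 blk=60 s=4: L1-HIT | VC [44]
  [11] addr=0xf0 blk=60 s=4: L1-HIT | VC [44]
  [12] addr=0x2f blk=11 s=3: MISS | VC [44, 51]
  [13] addr=0x4f blk=19 s=3: MISS | VC [44, 51, 11]
  [14] addr=0x2f blk=11 s=3: VC-HIT | VC [44, 51, 19]

VC = [44, 51, 19]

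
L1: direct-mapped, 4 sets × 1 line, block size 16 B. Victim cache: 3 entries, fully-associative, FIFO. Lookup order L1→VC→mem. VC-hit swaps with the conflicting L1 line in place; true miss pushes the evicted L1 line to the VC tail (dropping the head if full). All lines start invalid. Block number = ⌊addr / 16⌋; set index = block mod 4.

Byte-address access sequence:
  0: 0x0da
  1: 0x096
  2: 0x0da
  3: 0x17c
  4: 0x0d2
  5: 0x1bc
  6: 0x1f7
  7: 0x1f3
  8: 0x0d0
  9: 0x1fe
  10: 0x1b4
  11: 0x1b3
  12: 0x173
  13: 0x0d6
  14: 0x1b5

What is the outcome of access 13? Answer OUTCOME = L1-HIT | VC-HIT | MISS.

OUTCOME = L1-HIT

#0 0xda→b13/s1 MISS; vc=[]
#1 0x96→b9/s1 MISS; vc=[13]
#2 0xda→b13/s1 VC-HIT; vc=[9]
#3 0x17c→b23/s3 MISS; vc=[9]
#4 0xd2→b13/s1 L1-HIT; vc=[9]
#5 0x1bc→b27/s3 MISS; vc=[9,23]
#6 0x1f7→b31/s3 MISS; vc=[9,23,27]
#7 0x1f3→b31/s3 L1-HIT; vc=[9,23,27]
#8 0xd0→b13/s1 L1-HIT; vc=[9,23,27]
#9 0x1fe→b31/s3 L1-HIT; vc=[9,23,27]
#10 0x1b4→b27/s3 VC-HIT; vc=[9,23,31]
#11 0x1b3→b27/s3 L1-HIT; vc=[9,23,31]
#12 0x173→b23/s3 VC-HIT; vc=[9,27,31]
#13 0xd6→b13/s1 L1-HIT; vc=[9,27,31]
#14 0x1b5→b27/s3 VC-HIT; vc=[9,23,31]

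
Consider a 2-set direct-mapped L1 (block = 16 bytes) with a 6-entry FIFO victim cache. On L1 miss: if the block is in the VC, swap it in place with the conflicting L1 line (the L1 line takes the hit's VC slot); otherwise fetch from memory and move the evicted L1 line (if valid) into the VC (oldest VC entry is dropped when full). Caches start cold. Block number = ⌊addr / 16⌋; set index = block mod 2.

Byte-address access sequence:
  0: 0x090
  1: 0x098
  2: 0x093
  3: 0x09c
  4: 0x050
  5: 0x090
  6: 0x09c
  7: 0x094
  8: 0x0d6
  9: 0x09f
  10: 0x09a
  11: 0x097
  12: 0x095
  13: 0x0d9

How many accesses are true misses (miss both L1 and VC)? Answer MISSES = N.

0: 0x90 (blk 9, set 1) → MISS  vc=[]
1: 0x98 (blk 9, set 1) → L1-HIT  vc=[]
2: 0x93 (blk 9, set 1) → L1-HIT  vc=[]
3: 0x9c (blk 9, set 1) → L1-HIT  vc=[]
4: 0x50 (blk 5, set 1) → MISS  vc=[9]
5: 0x90 (blk 9, set 1) → VC-HIT  vc=[5]
6: 0x9c (blk 9, set 1) → L1-HIT  vc=[5]
7: 0x94 (blk 9, set 1) → L1-HIT  vc=[5]
8: 0xd6 (blk 13, set 1) → MISS  vc=[5, 9]
9: 0x9f (blk 9, set 1) → VC-HIT  vc=[5, 13]
10: 0x9a (blk 9, set 1) → L1-HIT  vc=[5, 13]
11: 0x97 (blk 9, set 1) → L1-HIT  vc=[5, 13]
12: 0x95 (blk 9, set 1) → L1-HIT  vc=[5, 13]
13: 0xd9 (blk 13, set 1) → VC-HIT  vc=[5, 9]

MISSES = 3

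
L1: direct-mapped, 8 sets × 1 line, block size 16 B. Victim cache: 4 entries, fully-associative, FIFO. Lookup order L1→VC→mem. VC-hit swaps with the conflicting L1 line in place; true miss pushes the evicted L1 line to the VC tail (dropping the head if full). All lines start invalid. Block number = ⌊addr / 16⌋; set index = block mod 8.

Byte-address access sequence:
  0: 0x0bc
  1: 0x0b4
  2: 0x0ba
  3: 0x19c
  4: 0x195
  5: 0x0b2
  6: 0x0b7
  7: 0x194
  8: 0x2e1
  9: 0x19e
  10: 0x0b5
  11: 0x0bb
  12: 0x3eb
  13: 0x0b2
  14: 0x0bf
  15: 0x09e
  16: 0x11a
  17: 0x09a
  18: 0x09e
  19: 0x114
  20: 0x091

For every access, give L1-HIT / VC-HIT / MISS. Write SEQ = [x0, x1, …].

0: 0xbc (blk 11, set 3) → MISS  vc=[]
1: 0xb4 (blk 11, set 3) → L1-HIT  vc=[]
2: 0xba (blk 11, set 3) → L1-HIT  vc=[]
3: 0x19c (blk 25, set 1) → MISS  vc=[]
4: 0x195 (blk 25, set 1) → L1-HIT  vc=[]
5: 0xb2 (blk 11, set 3) → L1-HIT  vc=[]
6: 0xb7 (blk 11, set 3) → L1-HIT  vc=[]
7: 0x194 (blk 25, set 1) → L1-HIT  vc=[]
8: 0x2e1 (blk 46, set 6) → MISS  vc=[]
9: 0x19e (blk 25, set 1) → L1-HIT  vc=[]
10: 0xb5 (blk 11, set 3) → L1-HIT  vc=[]
11: 0xbb (blk 11, set 3) → L1-HIT  vc=[]
12: 0x3eb (blk 62, set 6) → MISS  vc=[46]
13: 0xb2 (blk 11, set 3) → L1-HIT  vc=[46]
14: 0xbf (blk 11, set 3) → L1-HIT  vc=[46]
15: 0x9e (blk 9, set 1) → MISS  vc=[46, 25]
16: 0x11a (blk 17, set 1) → MISS  vc=[46, 25, 9]
17: 0x9a (blk 9, set 1) → VC-HIT  vc=[46, 25, 17]
18: 0x9e (blk 9, set 1) → L1-HIT  vc=[46, 25, 17]
19: 0x114 (blk 17, set 1) → VC-HIT  vc=[46, 25, 9]
20: 0x91 (blk 9, set 1) → VC-HIT  vc=[46, 25, 17]

SEQ = [MISS, L1-HIT, L1-HIT, MISS, L1-HIT, L1-HIT, L1-HIT, L1-HIT, MISS, L1-HIT, L1-HIT, L1-HIT, MISS, L1-HIT, L1-HIT, MISS, MISS, VC-HIT, L1-HIT, VC-HIT, VC-HIT]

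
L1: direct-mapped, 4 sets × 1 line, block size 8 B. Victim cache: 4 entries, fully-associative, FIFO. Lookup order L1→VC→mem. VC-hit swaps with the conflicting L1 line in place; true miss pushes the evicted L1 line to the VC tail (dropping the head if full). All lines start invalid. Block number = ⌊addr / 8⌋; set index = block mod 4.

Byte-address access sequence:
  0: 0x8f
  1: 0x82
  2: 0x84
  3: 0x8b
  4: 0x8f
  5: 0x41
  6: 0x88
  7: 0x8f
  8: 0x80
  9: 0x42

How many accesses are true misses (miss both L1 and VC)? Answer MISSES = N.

  [0] addr=0x8f blk=17 s=1: MISS | VC []
  [1] addr=0x82 blk=16 s=0: MISS | VC []
  [2] addr=0x84 blk=16 s=0: L1-HIT | VC []
  [3] addr=0x8b blk=17 s=1: L1-HIT | VC []
  [4] addr=0x8f blk=17 s=1: L1-HIT | VC []
  [5] addr=0x41 blk=8 s=0: MISS | VC [16]
  [6] addr=0x88 blk=17 s=1: L1-HIT | VC [16]
  [7] addr=0x8f blk=17 s=1: L1-HIT | VC [16]
  [8] addr=0x80 blk=16 s=0: VC-HIT | VC [8]
  [9] addr=0x42 blk=8 s=0: VC-HIT | VC [16]

MISSES = 3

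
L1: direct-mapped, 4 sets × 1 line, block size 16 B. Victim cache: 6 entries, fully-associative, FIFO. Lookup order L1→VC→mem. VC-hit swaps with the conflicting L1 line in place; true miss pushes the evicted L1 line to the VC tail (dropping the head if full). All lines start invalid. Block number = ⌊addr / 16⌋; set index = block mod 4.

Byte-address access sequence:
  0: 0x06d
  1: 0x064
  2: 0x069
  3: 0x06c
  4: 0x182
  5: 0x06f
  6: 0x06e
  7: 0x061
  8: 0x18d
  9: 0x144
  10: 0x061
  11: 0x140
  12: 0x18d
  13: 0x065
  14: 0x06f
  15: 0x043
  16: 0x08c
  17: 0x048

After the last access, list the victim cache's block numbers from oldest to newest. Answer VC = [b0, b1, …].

VC = [20, 24, 8]

  [0] addr=0x6d blk=6 s=2: MISS | VC []
  [1] addr=0x64 blk=6 s=2: L1-HIT | VC []
  [2] addr=0x69 blk=6 s=2: L1-HIT | VC []
  [3] addr=0x6c blk=6 s=2: L1-HIT | VC []
  [4] addr=0x182 blk=24 s=0: MISS | VC []
  [5] addr=0x6f blk=6 s=2: L1-HIT | VC []
  [6] addr=0x6e blk=6 s=2: L1-HIT | VC []
  [7] addr=0x61 blk=6 s=2: L1-HIT | VC []
  [8] addr=0x18d blk=24 s=0: L1-HIT | VC []
  [9] addr=0x144 blk=20 s=0: MISS | VC [24]
  [10] addr=0x61 blk=6 s=2: L1-HIT | VC [24]
  [11] addr=0x140 blk=20 s=0: L1-HIT | VC [24]
  [12] addr=0x18d blk=24 s=0: VC-HIT | VC [20]
  [13] addr=0x65 blk=6 s=2: L1-HIT | VC [20]
  [14] addr=0x6f blk=6 s=2: L1-HIT | VC [20]
  [15] addr=0x43 blk=4 s=0: MISS | VC [20, 24]
  [16] addr=0x8c blk=8 s=0: MISS | VC [20, 24, 4]
  [17] addr=0x48 blk=4 s=0: VC-HIT | VC [20, 24, 8]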